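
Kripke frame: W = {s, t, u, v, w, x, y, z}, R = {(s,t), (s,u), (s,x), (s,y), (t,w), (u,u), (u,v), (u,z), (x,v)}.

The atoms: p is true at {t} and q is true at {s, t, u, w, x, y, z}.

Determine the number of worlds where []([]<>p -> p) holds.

4

s: successors {t, u, x, y}; []<>p -> p there: t:T, u:T, x:T, y:F. ✗
t: successors {w}; []<>p -> p there: w:F. ✗
u: successors {u, v, z}; []<>p -> p there: u:T, v:F, z:F. ✗
v: no successors, so []([]<>p -> p) holds vacuously. ✓
w: no successors, so []([]<>p -> p) holds vacuously. ✓
x: successors {v}; []<>p -> p there: v:F. ✗
y: no successors, so []([]<>p -> p) holds vacuously. ✓
z: no successors, so []([]<>p -> p) holds vacuously. ✓
Satisfying worlds: {v, w, y, z}.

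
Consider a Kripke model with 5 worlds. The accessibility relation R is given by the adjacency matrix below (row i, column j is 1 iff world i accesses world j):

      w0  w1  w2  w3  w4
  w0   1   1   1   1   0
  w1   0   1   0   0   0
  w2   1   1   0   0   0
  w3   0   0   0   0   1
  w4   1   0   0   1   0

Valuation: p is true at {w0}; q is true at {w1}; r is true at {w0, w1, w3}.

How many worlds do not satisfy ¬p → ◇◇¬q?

1

w0: ¬p is F, ◇◇¬q is T. ✓
w1: ¬p is T, ◇◇¬q is F. ✗
w2: ¬p is T, ◇◇¬q is T. ✓
w3: ¬p is T, ◇◇¬q is T. ✓
w4: ¬p is T, ◇◇¬q is T. ✓
Satisfying worlds: {w0, w2, w3, w4}.
So ¬p → ◇◇¬q fails at the other 1 world.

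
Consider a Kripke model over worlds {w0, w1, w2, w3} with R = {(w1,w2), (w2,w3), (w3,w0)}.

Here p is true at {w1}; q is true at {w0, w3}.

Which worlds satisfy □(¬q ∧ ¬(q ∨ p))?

{w0, w1}

w0: no successors, so □(¬q ∧ ¬(q ∨ p)) holds vacuously. ✓
w1: successors {w2}; ¬q ∧ ¬(q ∨ p) there: w2:T. ✓
w2: successors {w3}; ¬q ∧ ¬(q ∨ p) there: w3:F. ✗
w3: successors {w0}; ¬q ∧ ¬(q ∨ p) there: w0:F. ✗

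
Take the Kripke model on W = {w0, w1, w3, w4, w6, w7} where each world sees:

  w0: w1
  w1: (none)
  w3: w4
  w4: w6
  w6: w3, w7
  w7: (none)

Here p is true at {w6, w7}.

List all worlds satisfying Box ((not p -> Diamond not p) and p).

w0: successors {w1}; (not p -> Diamond not p) and p there: w1:F. ✗
w1: no successors, so Box ((not p -> Diamond not p) and p) holds vacuously. ✓
w3: successors {w4}; (not p -> Diamond not p) and p there: w4:F. ✗
w4: successors {w6}; (not p -> Diamond not p) and p there: w6:T. ✓
w6: successors {w3, w7}; (not p -> Diamond not p) and p there: w3:F, w7:T. ✗
w7: no successors, so Box ((not p -> Diamond not p) and p) holds vacuously. ✓

{w1, w4, w7}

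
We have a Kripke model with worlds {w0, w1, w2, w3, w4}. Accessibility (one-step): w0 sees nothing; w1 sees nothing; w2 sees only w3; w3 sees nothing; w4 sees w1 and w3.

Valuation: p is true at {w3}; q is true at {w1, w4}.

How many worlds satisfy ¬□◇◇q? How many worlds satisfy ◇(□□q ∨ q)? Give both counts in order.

2 and 2

For ¬□◇◇q:
w0: □◇◇q is T. ✗
w1: □◇◇q is T. ✗
w2: □◇◇q is F. ✓
w3: □◇◇q is T. ✗
w4: □◇◇q is F. ✓
— 2 worlds.
For ◇(□□q ∨ q):
w0: no successors, so ◇(□□q ∨ q) fails. ✗
w1: no successors, so ◇(□□q ∨ q) fails. ✗
w2: successors {w3}; □□q ∨ q there: w3:T. ✓
w3: no successors, so ◇(□□q ∨ q) fails. ✗
w4: successors {w1, w3}; □□q ∨ q there: w1:T, w3:T. ✓
— 2 worlds.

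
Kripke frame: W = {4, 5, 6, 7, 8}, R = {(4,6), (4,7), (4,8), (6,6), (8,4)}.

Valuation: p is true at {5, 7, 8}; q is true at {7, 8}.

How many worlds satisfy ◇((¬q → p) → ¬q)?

3

4: successors {6, 7, 8}; (¬q → p) → ¬q there: 6:T, 7:F, 8:F. ✓
5: no successors, so ◇((¬q → p) → ¬q) fails. ✗
6: successors {6}; (¬q → p) → ¬q there: 6:T. ✓
7: no successors, so ◇((¬q → p) → ¬q) fails. ✗
8: successors {4}; (¬q → p) → ¬q there: 4:T. ✓
Satisfying worlds: {4, 6, 8}.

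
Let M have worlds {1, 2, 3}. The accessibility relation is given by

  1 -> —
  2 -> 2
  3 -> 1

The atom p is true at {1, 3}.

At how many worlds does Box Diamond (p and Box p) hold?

1

1: no successors, so Box Diamond (p and Box p) holds vacuously. ✓
2: successors {2}; Diamond (p and Box p) there: 2:F. ✗
3: successors {1}; Diamond (p and Box p) there: 1:F. ✗
Satisfying worlds: {1}.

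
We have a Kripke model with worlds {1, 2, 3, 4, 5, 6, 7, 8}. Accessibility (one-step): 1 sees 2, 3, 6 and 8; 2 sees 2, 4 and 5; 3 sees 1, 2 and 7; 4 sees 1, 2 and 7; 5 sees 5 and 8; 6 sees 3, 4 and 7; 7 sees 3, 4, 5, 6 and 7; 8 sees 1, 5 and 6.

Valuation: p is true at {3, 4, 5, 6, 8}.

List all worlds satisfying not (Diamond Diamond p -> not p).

{3, 4, 5, 6, 8}

1: Diamond Diamond p -> not p is T. ✗
2: Diamond Diamond p -> not p is T. ✗
3: Diamond Diamond p -> not p is F. ✓
4: Diamond Diamond p -> not p is F. ✓
5: Diamond Diamond p -> not p is F. ✓
6: Diamond Diamond p -> not p is F. ✓
7: Diamond Diamond p -> not p is T. ✗
8: Diamond Diamond p -> not p is F. ✓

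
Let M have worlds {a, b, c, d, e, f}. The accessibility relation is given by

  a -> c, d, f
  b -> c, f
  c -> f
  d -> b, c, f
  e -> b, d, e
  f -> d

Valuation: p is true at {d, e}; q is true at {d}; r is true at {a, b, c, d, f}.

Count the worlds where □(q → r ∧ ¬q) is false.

3

a: successors {c, d, f}; q → r ∧ ¬q there: c:T, d:F, f:T. ✗
b: successors {c, f}; q → r ∧ ¬q there: c:T, f:T. ✓
c: successors {f}; q → r ∧ ¬q there: f:T. ✓
d: successors {b, c, f}; q → r ∧ ¬q there: b:T, c:T, f:T. ✓
e: successors {b, d, e}; q → r ∧ ¬q there: b:T, d:F, e:T. ✗
f: successors {d}; q → r ∧ ¬q there: d:F. ✗
Satisfying worlds: {b, c, d}.
So □(q → r ∧ ¬q) fails at the other 3 worlds.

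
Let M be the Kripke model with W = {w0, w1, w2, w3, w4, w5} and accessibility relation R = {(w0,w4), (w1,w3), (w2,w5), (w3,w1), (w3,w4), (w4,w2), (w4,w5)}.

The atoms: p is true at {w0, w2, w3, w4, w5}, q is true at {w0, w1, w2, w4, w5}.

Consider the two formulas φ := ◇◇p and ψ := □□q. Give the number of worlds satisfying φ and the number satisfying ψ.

For ◇◇p:
w0: successors {w4}; ◇p there: w4:T. ✓
w1: successors {w3}; ◇p there: w3:T. ✓
w2: successors {w5}; ◇p there: w5:F. ✗
w3: successors {w1, w4}; ◇p there: w1:T, w4:T. ✓
w4: successors {w2, w5}; ◇p there: w2:T, w5:F. ✓
w5: no successors, so ◇◇p fails. ✗
— 4 worlds.
For □□q:
w0: successors {w4}; □q there: w4:T. ✓
w1: successors {w3}; □q there: w3:T. ✓
w2: successors {w5}; □q there: w5:T. ✓
w3: successors {w1, w4}; □q there: w1:F, w4:T. ✗
w4: successors {w2, w5}; □q there: w2:T, w5:T. ✓
w5: no successors, so □□q holds vacuously. ✓
— 5 worlds.

4 and 5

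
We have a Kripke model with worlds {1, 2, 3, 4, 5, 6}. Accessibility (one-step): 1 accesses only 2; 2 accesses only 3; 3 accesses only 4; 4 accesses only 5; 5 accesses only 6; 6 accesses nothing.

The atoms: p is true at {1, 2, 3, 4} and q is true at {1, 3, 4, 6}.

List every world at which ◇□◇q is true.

{1, 3, 5}

1: successors {2}; □◇q there: 2:T. ✓
2: successors {3}; □◇q there: 3:F. ✗
3: successors {4}; □◇q there: 4:T. ✓
4: successors {5}; □◇q there: 5:F. ✗
5: successors {6}; □◇q there: 6:T. ✓
6: no successors, so ◇□◇q fails. ✗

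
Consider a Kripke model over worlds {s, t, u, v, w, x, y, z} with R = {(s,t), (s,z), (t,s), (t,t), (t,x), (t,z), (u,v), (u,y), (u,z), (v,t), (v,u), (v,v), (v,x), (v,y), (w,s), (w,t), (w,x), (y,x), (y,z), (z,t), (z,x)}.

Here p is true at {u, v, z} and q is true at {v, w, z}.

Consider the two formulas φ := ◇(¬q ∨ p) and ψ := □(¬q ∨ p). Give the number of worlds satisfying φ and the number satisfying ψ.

For ◇(¬q ∨ p):
s: successors {t, z}; ¬q ∨ p there: t:T, z:T. ✓
t: successors {s, t, x, z}; ¬q ∨ p there: s:T, t:T, x:T, z:T. ✓
u: successors {v, y, z}; ¬q ∨ p there: v:T, y:T, z:T. ✓
v: successors {t, u, v, x, y}; ¬q ∨ p there: t:T, u:T, v:T, x:T, y:T. ✓
w: successors {s, t, x}; ¬q ∨ p there: s:T, t:T, x:T. ✓
x: no successors, so ◇(¬q ∨ p) fails. ✗
y: successors {x, z}; ¬q ∨ p there: x:T, z:T. ✓
z: successors {t, x}; ¬q ∨ p there: t:T, x:T. ✓
— 7 worlds.
For □(¬q ∨ p):
s: successors {t, z}; ¬q ∨ p there: t:T, z:T. ✓
t: successors {s, t, x, z}; ¬q ∨ p there: s:T, t:T, x:T, z:T. ✓
u: successors {v, y, z}; ¬q ∨ p there: v:T, y:T, z:T. ✓
v: successors {t, u, v, x, y}; ¬q ∨ p there: t:T, u:T, v:T, x:T, y:T. ✓
w: successors {s, t, x}; ¬q ∨ p there: s:T, t:T, x:T. ✓
x: no successors, so □(¬q ∨ p) holds vacuously. ✓
y: successors {x, z}; ¬q ∨ p there: x:T, z:T. ✓
z: successors {t, x}; ¬q ∨ p there: t:T, x:T. ✓
— 8 worlds.

7 and 8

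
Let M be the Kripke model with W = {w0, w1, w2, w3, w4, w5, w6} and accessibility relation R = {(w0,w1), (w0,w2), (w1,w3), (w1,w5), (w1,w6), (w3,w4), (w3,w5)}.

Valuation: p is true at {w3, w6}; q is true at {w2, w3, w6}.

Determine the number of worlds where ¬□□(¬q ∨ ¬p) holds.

w0: □□(¬q ∨ ¬p) is F. ✓
w1: □□(¬q ∨ ¬p) is T. ✗
w2: □□(¬q ∨ ¬p) is T. ✗
w3: □□(¬q ∨ ¬p) is T. ✗
w4: □□(¬q ∨ ¬p) is T. ✗
w5: □□(¬q ∨ ¬p) is T. ✗
w6: □□(¬q ∨ ¬p) is T. ✗
Satisfying worlds: {w0}.

1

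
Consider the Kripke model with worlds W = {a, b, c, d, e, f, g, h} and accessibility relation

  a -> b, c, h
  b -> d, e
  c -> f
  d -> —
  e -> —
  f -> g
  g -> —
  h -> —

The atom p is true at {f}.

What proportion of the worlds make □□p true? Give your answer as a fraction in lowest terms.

a: successors {b, c, h}; □p there: b:F, c:T, h:T. ✗
b: successors {d, e}; □p there: d:T, e:T. ✓
c: successors {f}; □p there: f:F. ✗
d: no successors, so □□p holds vacuously. ✓
e: no successors, so □□p holds vacuously. ✓
f: successors {g}; □p there: g:T. ✓
g: no successors, so □□p holds vacuously. ✓
h: no successors, so □□p holds vacuously. ✓
That's 6 of 8 worlds, so 6/8 = 3/4.

3/4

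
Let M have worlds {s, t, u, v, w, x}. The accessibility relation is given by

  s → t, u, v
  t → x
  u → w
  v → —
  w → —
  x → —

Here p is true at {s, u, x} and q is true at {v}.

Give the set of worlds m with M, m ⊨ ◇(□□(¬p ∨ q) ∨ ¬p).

s: successors {t, u, v}; □□(¬p ∨ q) ∨ ¬p there: t:T, u:T, v:T. ✓
t: successors {x}; □□(¬p ∨ q) ∨ ¬p there: x:T. ✓
u: successors {w}; □□(¬p ∨ q) ∨ ¬p there: w:T. ✓
v: no successors, so ◇(□□(¬p ∨ q) ∨ ¬p) fails. ✗
w: no successors, so ◇(□□(¬p ∨ q) ∨ ¬p) fails. ✗
x: no successors, so ◇(□□(¬p ∨ q) ∨ ¬p) fails. ✗

{s, t, u}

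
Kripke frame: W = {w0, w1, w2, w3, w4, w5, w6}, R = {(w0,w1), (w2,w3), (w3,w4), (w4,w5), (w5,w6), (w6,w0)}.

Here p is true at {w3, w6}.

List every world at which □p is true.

{w1, w2, w5}

w0: successors {w1}; p there: w1:F. ✗
w1: no successors, so □p holds vacuously. ✓
w2: successors {w3}; p there: w3:T. ✓
w3: successors {w4}; p there: w4:F. ✗
w4: successors {w5}; p there: w5:F. ✗
w5: successors {w6}; p there: w6:T. ✓
w6: successors {w0}; p there: w0:F. ✗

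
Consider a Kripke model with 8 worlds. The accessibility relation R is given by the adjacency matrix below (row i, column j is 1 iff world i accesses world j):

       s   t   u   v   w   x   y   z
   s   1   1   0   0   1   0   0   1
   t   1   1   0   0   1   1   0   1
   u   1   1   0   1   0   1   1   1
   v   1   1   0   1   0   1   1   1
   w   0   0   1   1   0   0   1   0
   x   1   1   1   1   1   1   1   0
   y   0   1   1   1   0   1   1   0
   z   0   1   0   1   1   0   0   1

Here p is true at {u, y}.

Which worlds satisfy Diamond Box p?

∅

s: successors {s, t, w, z}; Box p there: s:F, t:F, w:F, z:F. ✗
t: successors {s, t, w, x, z}; Box p there: s:F, t:F, w:F, x:F, z:F. ✗
u: successors {s, t, v, x, y, z}; Box p there: s:F, t:F, v:F, x:F, y:F, z:F. ✗
v: successors {s, t, v, x, y, z}; Box p there: s:F, t:F, v:F, x:F, y:F, z:F. ✗
w: successors {u, v, y}; Box p there: u:F, v:F, y:F. ✗
x: successors {s, t, u, v, w, x, y}; Box p there: s:F, t:F, u:F, v:F, w:F, x:F, y:F. ✗
y: successors {t, u, v, x, y}; Box p there: t:F, u:F, v:F, x:F, y:F. ✗
z: successors {t, v, w, z}; Box p there: t:F, v:F, w:F, z:F. ✗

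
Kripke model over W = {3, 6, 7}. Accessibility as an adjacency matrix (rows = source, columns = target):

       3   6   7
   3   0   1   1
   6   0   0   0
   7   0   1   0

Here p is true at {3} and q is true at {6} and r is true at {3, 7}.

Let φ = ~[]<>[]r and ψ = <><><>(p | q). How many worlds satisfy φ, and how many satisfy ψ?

For ~[]<>[]r:
3: []<>[]r is F. ✓
6: []<>[]r is T. ✗
7: []<>[]r is F. ✓
— 2 worlds.
For <><><>(p | q):
3: successors {6, 7}; <><>(p | q) there: 6:F, 7:F. ✗
6: no successors, so <><><>(p | q) fails. ✗
7: successors {6}; <><>(p | q) there: 6:F. ✗
— 0 worlds.

2 and 0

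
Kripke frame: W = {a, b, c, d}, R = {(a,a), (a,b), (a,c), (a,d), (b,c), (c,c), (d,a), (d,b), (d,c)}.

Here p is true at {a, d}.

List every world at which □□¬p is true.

{b, c}

a: successors {a, b, c, d}; □¬p there: a:F, b:T, c:T, d:F. ✗
b: successors {c}; □¬p there: c:T. ✓
c: successors {c}; □¬p there: c:T. ✓
d: successors {a, b, c}; □¬p there: a:F, b:T, c:T. ✗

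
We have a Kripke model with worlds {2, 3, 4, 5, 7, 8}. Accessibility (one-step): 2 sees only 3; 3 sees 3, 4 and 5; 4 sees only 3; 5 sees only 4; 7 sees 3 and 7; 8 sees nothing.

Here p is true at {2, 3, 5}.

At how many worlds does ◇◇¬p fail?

2: successors {3}; ◇¬p there: 3:T. ✓
3: successors {3, 4, 5}; ◇¬p there: 3:T, 4:F, 5:T. ✓
4: successors {3}; ◇¬p there: 3:T. ✓
5: successors {4}; ◇¬p there: 4:F. ✗
7: successors {3, 7}; ◇¬p there: 3:T, 7:T. ✓
8: no successors, so ◇◇¬p fails. ✗
Satisfying worlds: {2, 3, 4, 7}.
So ◇◇¬p fails at the other 2 worlds.

2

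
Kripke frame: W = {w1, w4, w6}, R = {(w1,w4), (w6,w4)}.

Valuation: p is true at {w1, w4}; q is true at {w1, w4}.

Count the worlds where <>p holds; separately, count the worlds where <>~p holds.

For <>p:
w1: successors {w4}; p there: w4:T. ✓
w4: no successors, so <>p fails. ✗
w6: successors {w4}; p there: w4:T. ✓
— 2 worlds.
For <>~p:
w1: successors {w4}; ~p there: w4:F. ✗
w4: no successors, so <>~p fails. ✗
w6: successors {w4}; ~p there: w4:F. ✗
— 0 worlds.

2 and 0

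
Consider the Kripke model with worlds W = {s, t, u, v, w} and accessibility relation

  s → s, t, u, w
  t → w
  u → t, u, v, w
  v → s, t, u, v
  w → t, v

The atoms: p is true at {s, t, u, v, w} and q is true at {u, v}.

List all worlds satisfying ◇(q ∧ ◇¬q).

{s, u, v, w}

s: successors {s, t, u, w}; q ∧ ◇¬q there: s:F, t:F, u:T, w:F. ✓
t: successors {w}; q ∧ ◇¬q there: w:F. ✗
u: successors {t, u, v, w}; q ∧ ◇¬q there: t:F, u:T, v:T, w:F. ✓
v: successors {s, t, u, v}; q ∧ ◇¬q there: s:F, t:F, u:T, v:T. ✓
w: successors {t, v}; q ∧ ◇¬q there: t:F, v:T. ✓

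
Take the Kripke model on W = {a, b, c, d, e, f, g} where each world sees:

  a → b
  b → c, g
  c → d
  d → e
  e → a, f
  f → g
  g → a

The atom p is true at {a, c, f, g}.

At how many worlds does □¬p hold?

a: successors {b}; ¬p there: b:T. ✓
b: successors {c, g}; ¬p there: c:F, g:F. ✗
c: successors {d}; ¬p there: d:T. ✓
d: successors {e}; ¬p there: e:T. ✓
e: successors {a, f}; ¬p there: a:F, f:F. ✗
f: successors {g}; ¬p there: g:F. ✗
g: successors {a}; ¬p there: a:F. ✗
Satisfying worlds: {a, c, d}.

3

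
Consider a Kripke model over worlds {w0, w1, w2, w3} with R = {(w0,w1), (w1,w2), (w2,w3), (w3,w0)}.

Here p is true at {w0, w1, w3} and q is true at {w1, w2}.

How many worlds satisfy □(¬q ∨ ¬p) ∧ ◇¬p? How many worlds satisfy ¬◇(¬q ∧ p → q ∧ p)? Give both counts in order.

For □(¬q ∨ ¬p) ∧ ◇¬p:
w0: □(¬q ∨ ¬p) is F, ◇¬p is F. ✗
w1: □(¬q ∨ ¬p) is T, ◇¬p is T. ✓
w2: □(¬q ∨ ¬p) is T, ◇¬p is F. ✗
w3: □(¬q ∨ ¬p) is T, ◇¬p is F. ✗
— 1 world.
For ¬◇(¬q ∧ p → q ∧ p):
w0: ◇(¬q ∧ p → q ∧ p) is T. ✗
w1: ◇(¬q ∧ p → q ∧ p) is T. ✗
w2: ◇(¬q ∧ p → q ∧ p) is F. ✓
w3: ◇(¬q ∧ p → q ∧ p) is F. ✓
— 2 worlds.

1 and 2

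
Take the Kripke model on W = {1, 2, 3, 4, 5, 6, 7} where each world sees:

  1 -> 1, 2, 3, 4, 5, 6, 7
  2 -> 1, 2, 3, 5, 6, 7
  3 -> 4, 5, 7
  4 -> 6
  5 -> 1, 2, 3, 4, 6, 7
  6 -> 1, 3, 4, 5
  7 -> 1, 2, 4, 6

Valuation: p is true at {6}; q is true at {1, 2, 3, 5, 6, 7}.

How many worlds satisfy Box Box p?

0

1: successors {1, 2, 3, 4, 5, 6, 7}; Box p there: 1:F, 2:F, 3:F, 4:T, 5:F, 6:F, 7:F. ✗
2: successors {1, 2, 3, 5, 6, 7}; Box p there: 1:F, 2:F, 3:F, 5:F, 6:F, 7:F. ✗
3: successors {4, 5, 7}; Box p there: 4:T, 5:F, 7:F. ✗
4: successors {6}; Box p there: 6:F. ✗
5: successors {1, 2, 3, 4, 6, 7}; Box p there: 1:F, 2:F, 3:F, 4:T, 6:F, 7:F. ✗
6: successors {1, 3, 4, 5}; Box p there: 1:F, 3:F, 4:T, 5:F. ✗
7: successors {1, 2, 4, 6}; Box p there: 1:F, 2:F, 4:T, 6:F. ✗
Satisfying worlds: ∅.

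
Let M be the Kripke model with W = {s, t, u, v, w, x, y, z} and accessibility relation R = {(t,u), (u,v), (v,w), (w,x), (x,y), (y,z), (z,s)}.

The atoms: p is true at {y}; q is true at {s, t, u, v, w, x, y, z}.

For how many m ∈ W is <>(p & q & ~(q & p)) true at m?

0

s: no successors, so <>(p & q & ~(q & p)) fails. ✗
t: successors {u}; p & q & ~(q & p) there: u:F. ✗
u: successors {v}; p & q & ~(q & p) there: v:F. ✗
v: successors {w}; p & q & ~(q & p) there: w:F. ✗
w: successors {x}; p & q & ~(q & p) there: x:F. ✗
x: successors {y}; p & q & ~(q & p) there: y:F. ✗
y: successors {z}; p & q & ~(q & p) there: z:F. ✗
z: successors {s}; p & q & ~(q & p) there: s:F. ✗
Satisfying worlds: ∅.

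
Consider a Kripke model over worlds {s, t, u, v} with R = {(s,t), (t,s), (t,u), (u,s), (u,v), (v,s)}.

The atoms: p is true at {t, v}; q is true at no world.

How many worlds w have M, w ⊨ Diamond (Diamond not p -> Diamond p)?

3

s: successors {t}; Diamond not p -> Diamond p there: t:F. ✗
t: successors {s, u}; Diamond not p -> Diamond p there: s:T, u:T. ✓
u: successors {s, v}; Diamond not p -> Diamond p there: s:T, v:F. ✓
v: successors {s}; Diamond not p -> Diamond p there: s:T. ✓
Satisfying worlds: {t, u, v}.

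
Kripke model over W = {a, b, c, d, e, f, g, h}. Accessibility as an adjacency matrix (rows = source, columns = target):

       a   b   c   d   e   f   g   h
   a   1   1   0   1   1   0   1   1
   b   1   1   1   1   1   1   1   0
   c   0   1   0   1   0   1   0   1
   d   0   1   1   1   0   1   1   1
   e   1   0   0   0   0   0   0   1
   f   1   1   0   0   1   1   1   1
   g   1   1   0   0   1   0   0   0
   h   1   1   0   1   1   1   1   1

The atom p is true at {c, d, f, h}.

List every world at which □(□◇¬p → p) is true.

a: successors {a, b, d, e, g, h}; □◇¬p → p there: a:F, b:F, d:T, e:F, g:F, h:T. ✗
b: successors {a, b, c, d, e, f, g}; □◇¬p → p there: a:F, b:F, c:T, d:T, e:F, f:T, g:F. ✗
c: successors {b, d, f, h}; □◇¬p → p there: b:F, d:T, f:T, h:T. ✗
d: successors {b, c, d, f, g, h}; □◇¬p → p there: b:F, c:T, d:T, f:T, g:F, h:T. ✗
e: successors {a, h}; □◇¬p → p there: a:F, h:T. ✗
f: successors {a, b, e, f, g, h}; □◇¬p → p there: a:F, b:F, e:F, f:T, g:F, h:T. ✗
g: successors {a, b, e}; □◇¬p → p there: a:F, b:F, e:F. ✗
h: successors {a, b, d, e, f, g, h}; □◇¬p → p there: a:F, b:F, d:T, e:F, f:T, g:F, h:T. ✗

∅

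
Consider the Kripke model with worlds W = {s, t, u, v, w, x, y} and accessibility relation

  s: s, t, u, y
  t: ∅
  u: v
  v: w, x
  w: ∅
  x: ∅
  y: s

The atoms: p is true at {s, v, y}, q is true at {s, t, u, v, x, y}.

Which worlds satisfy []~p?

s: successors {s, t, u, y}; ~p there: s:F, t:T, u:T, y:F. ✗
t: no successors, so []~p holds vacuously. ✓
u: successors {v}; ~p there: v:F. ✗
v: successors {w, x}; ~p there: w:T, x:T. ✓
w: no successors, so []~p holds vacuously. ✓
x: no successors, so []~p holds vacuously. ✓
y: successors {s}; ~p there: s:F. ✗

{t, v, w, x}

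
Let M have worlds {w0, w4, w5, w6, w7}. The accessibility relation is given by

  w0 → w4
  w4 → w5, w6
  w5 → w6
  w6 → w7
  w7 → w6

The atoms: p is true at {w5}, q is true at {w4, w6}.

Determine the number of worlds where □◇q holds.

2

w0: successors {w4}; ◇q there: w4:T. ✓
w4: successors {w5, w6}; ◇q there: w5:T, w6:F. ✗
w5: successors {w6}; ◇q there: w6:F. ✗
w6: successors {w7}; ◇q there: w7:T. ✓
w7: successors {w6}; ◇q there: w6:F. ✗
Satisfying worlds: {w0, w6}.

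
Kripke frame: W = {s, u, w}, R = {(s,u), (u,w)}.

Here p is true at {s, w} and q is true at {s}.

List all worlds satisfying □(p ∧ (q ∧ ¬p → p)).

{u, w}

s: successors {u}; p ∧ (q ∧ ¬p → p) there: u:F. ✗
u: successors {w}; p ∧ (q ∧ ¬p → p) there: w:T. ✓
w: no successors, so □(p ∧ (q ∧ ¬p → p)) holds vacuously. ✓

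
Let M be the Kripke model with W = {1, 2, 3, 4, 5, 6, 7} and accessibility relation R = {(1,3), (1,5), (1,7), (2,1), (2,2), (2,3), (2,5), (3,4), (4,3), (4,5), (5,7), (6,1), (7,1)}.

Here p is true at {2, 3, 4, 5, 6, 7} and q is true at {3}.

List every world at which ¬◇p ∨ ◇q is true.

1: ¬◇p is F, ◇q is T. ✓
2: ¬◇p is F, ◇q is T. ✓
3: ¬◇p is F, ◇q is F. ✗
4: ¬◇p is F, ◇q is T. ✓
5: ¬◇p is F, ◇q is F. ✗
6: ¬◇p is T, ◇q is F. ✓
7: ¬◇p is T, ◇q is F. ✓

{1, 2, 4, 6, 7}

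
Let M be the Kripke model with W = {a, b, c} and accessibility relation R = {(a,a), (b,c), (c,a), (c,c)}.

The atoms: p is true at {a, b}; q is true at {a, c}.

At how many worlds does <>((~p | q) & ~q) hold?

0

a: successors {a}; (~p | q) & ~q there: a:F. ✗
b: successors {c}; (~p | q) & ~q there: c:F. ✗
c: successors {a, c}; (~p | q) & ~q there: a:F, c:F. ✗
Satisfying worlds: ∅.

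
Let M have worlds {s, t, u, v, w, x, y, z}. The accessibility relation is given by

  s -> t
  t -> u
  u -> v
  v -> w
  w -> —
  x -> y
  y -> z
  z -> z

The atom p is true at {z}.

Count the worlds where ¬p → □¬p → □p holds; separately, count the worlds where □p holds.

For ¬p → □¬p → □p:
s: ¬p is T, □¬p → □p is F. ✗
t: ¬p is T, □¬p → □p is F. ✗
u: ¬p is T, □¬p → □p is F. ✗
v: ¬p is T, □¬p → □p is F. ✗
w: ¬p is T, □¬p → □p is T. ✓
x: ¬p is T, □¬p → □p is F. ✗
y: ¬p is T, □¬p → □p is T. ✓
z: ¬p is F, □¬p → □p is T. ✓
— 3 worlds.
For □p:
s: successors {t}; p there: t:F. ✗
t: successors {u}; p there: u:F. ✗
u: successors {v}; p there: v:F. ✗
v: successors {w}; p there: w:F. ✗
w: no successors, so □p holds vacuously. ✓
x: successors {y}; p there: y:F. ✗
y: successors {z}; p there: z:T. ✓
z: successors {z}; p there: z:T. ✓
— 3 worlds.

3 and 3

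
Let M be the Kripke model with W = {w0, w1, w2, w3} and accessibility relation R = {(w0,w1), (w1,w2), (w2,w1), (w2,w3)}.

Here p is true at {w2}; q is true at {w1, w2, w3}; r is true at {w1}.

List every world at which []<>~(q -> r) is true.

w0: successors {w1}; <>~(q -> r) there: w1:T. ✓
w1: successors {w2}; <>~(q -> r) there: w2:T. ✓
w2: successors {w1, w3}; <>~(q -> r) there: w1:T, w3:F. ✗
w3: no successors, so []<>~(q -> r) holds vacuously. ✓

{w0, w1, w3}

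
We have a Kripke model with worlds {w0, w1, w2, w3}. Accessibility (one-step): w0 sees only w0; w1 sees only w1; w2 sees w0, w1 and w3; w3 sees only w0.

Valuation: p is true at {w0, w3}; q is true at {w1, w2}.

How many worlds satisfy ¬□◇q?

3

w0: □◇q is F. ✓
w1: □◇q is T. ✗
w2: □◇q is F. ✓
w3: □◇q is F. ✓
Satisfying worlds: {w0, w2, w3}.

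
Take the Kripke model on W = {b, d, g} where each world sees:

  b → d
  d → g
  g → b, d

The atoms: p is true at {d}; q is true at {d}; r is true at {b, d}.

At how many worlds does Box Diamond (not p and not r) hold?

b: successors {d}; Diamond (not p and not r) there: d:T. ✓
d: successors {g}; Diamond (not p and not r) there: g:F. ✗
g: successors {b, d}; Diamond (not p and not r) there: b:F, d:T. ✗
Satisfying worlds: {b}.

1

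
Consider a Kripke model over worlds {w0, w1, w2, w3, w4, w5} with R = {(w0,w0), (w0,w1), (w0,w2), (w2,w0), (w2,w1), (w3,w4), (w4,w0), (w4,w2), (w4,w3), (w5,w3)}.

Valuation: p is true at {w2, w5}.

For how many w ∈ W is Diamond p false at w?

4

w0: successors {w0, w1, w2}; p there: w0:F, w1:F, w2:T. ✓
w1: no successors, so Diamond p fails. ✗
w2: successors {w0, w1}; p there: w0:F, w1:F. ✗
w3: successors {w4}; p there: w4:F. ✗
w4: successors {w0, w2, w3}; p there: w0:F, w2:T, w3:F. ✓
w5: successors {w3}; p there: w3:F. ✗
Satisfying worlds: {w0, w4}.
So Diamond p fails at the other 4 worlds.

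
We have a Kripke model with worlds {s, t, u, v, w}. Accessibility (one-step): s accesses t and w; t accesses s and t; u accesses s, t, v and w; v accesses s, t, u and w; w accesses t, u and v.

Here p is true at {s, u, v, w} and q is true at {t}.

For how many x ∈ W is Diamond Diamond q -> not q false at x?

s: Diamond Diamond q is T, not q is T. ✓
t: Diamond Diamond q is T, not q is F. ✗
u: Diamond Diamond q is T, not q is T. ✓
v: Diamond Diamond q is T, not q is T. ✓
w: Diamond Diamond q is T, not q is T. ✓
Satisfying worlds: {s, u, v, w}.
So Diamond Diamond q -> not q fails at the other 1 world.

1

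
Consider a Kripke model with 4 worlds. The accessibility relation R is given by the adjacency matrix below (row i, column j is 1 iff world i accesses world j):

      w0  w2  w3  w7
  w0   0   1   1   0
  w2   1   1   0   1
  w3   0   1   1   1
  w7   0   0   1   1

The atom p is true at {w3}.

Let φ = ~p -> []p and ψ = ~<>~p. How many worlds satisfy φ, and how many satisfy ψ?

1 and 0

For ~p -> []p:
w0: ~p is T, []p is F. ✗
w2: ~p is T, []p is F. ✗
w3: ~p is F, []p is F. ✓
w7: ~p is T, []p is F. ✗
— 1 world.
For ~<>~p:
w0: <>~p is T. ✗
w2: <>~p is T. ✗
w3: <>~p is T. ✗
w7: <>~p is T. ✗
— 0 worlds.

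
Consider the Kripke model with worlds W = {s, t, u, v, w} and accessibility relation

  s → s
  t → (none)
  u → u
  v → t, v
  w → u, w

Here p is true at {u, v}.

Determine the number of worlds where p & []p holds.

1

s: p is F, []p is F. ✗
t: p is F, []p is T. ✗
u: p is T, []p is T. ✓
v: p is T, []p is F. ✗
w: p is F, []p is F. ✗
Satisfying worlds: {u}.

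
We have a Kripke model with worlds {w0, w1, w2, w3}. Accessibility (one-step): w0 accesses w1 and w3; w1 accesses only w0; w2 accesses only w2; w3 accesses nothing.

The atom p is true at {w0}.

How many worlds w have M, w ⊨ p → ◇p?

w0: p is T, ◇p is F. ✗
w1: p is F, ◇p is T. ✓
w2: p is F, ◇p is F. ✓
w3: p is F, ◇p is F. ✓
Satisfying worlds: {w1, w2, w3}.

3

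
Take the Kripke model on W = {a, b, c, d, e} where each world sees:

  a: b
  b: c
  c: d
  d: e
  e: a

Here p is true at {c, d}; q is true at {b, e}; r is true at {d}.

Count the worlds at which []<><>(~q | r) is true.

3

a: successors {b}; <><>(~q | r) there: b:T. ✓
b: successors {c}; <><>(~q | r) there: c:F. ✗
c: successors {d}; <><>(~q | r) there: d:T. ✓
d: successors {e}; <><>(~q | r) there: e:F. ✗
e: successors {a}; <><>(~q | r) there: a:T. ✓
Satisfying worlds: {a, c, e}.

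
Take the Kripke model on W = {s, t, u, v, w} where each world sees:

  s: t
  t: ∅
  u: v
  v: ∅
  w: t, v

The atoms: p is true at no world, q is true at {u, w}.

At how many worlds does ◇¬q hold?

s: successors {t}; ¬q there: t:T. ✓
t: no successors, so ◇¬q fails. ✗
u: successors {v}; ¬q there: v:T. ✓
v: no successors, so ◇¬q fails. ✗
w: successors {t, v}; ¬q there: t:T, v:T. ✓
Satisfying worlds: {s, u, w}.

3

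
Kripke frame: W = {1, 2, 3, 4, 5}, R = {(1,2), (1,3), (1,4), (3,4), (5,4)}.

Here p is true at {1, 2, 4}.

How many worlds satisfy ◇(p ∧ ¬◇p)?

1: successors {2, 3, 4}; p ∧ ¬◇p there: 2:T, 3:F, 4:T. ✓
2: no successors, so ◇(p ∧ ¬◇p) fails. ✗
3: successors {4}; p ∧ ¬◇p there: 4:T. ✓
4: no successors, so ◇(p ∧ ¬◇p) fails. ✗
5: successors {4}; p ∧ ¬◇p there: 4:T. ✓
Satisfying worlds: {1, 3, 5}.

3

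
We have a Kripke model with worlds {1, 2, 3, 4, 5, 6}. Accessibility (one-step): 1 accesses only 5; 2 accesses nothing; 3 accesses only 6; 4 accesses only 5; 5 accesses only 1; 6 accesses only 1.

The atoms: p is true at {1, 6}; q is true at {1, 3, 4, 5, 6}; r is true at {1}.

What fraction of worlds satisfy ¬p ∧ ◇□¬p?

1/6

1: ¬p is F, ◇□¬p is F. ✗
2: ¬p is T, ◇□¬p is F. ✗
3: ¬p is T, ◇□¬p is F. ✗
4: ¬p is T, ◇□¬p is F. ✗
5: ¬p is T, ◇□¬p is T. ✓
6: ¬p is F, ◇□¬p is T. ✗
That's 1 of 6 worlds, so 1/6.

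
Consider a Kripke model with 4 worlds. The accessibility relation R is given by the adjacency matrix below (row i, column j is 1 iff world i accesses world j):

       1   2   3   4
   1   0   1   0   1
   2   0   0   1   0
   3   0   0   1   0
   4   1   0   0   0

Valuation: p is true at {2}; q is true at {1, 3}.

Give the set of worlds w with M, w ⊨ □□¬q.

{4}

1: successors {2, 4}; □¬q there: 2:F, 4:F. ✗
2: successors {3}; □¬q there: 3:F. ✗
3: successors {3}; □¬q there: 3:F. ✗
4: successors {1}; □¬q there: 1:T. ✓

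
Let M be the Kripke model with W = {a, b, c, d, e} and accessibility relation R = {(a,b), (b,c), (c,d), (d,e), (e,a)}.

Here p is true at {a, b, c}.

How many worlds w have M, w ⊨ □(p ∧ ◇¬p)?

a: successors {b}; p ∧ ◇¬p there: b:F. ✗
b: successors {c}; p ∧ ◇¬p there: c:T. ✓
c: successors {d}; p ∧ ◇¬p there: d:F. ✗
d: successors {e}; p ∧ ◇¬p there: e:F. ✗
e: successors {a}; p ∧ ◇¬p there: a:F. ✗
Satisfying worlds: {b}.

1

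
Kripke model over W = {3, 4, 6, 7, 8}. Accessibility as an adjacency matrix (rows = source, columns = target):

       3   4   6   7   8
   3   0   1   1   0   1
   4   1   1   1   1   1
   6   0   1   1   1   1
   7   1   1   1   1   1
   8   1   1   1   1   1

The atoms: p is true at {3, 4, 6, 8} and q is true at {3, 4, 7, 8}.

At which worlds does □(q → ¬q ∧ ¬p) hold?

∅

3: successors {4, 6, 8}; q → ¬q ∧ ¬p there: 4:F, 6:T, 8:F. ✗
4: successors {3, 4, 6, 7, 8}; q → ¬q ∧ ¬p there: 3:F, 4:F, 6:T, 7:F, 8:F. ✗
6: successors {4, 6, 7, 8}; q → ¬q ∧ ¬p there: 4:F, 6:T, 7:F, 8:F. ✗
7: successors {3, 4, 6, 7, 8}; q → ¬q ∧ ¬p there: 3:F, 4:F, 6:T, 7:F, 8:F. ✗
8: successors {3, 4, 6, 7, 8}; q → ¬q ∧ ¬p there: 3:F, 4:F, 6:T, 7:F, 8:F. ✗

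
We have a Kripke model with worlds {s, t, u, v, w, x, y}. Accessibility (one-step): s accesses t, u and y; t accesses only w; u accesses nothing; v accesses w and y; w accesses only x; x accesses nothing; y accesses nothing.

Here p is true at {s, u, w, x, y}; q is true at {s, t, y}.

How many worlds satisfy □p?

6

s: successors {t, u, y}; p there: t:F, u:T, y:T. ✗
t: successors {w}; p there: w:T. ✓
u: no successors, so □p holds vacuously. ✓
v: successors {w, y}; p there: w:T, y:T. ✓
w: successors {x}; p there: x:T. ✓
x: no successors, so □p holds vacuously. ✓
y: no successors, so □p holds vacuously. ✓
Satisfying worlds: {t, u, v, w, x, y}.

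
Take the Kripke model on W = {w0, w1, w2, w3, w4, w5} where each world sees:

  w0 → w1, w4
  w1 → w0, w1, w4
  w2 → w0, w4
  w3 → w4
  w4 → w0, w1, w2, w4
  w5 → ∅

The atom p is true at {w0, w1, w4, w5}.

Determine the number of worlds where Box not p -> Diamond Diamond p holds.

w0: Box not p is F, Diamond Diamond p is T. ✓
w1: Box not p is F, Diamond Diamond p is T. ✓
w2: Box not p is F, Diamond Diamond p is T. ✓
w3: Box not p is F, Diamond Diamond p is T. ✓
w4: Box not p is F, Diamond Diamond p is T. ✓
w5: Box not p is T, Diamond Diamond p is F. ✗
Satisfying worlds: {w0, w1, w2, w3, w4}.

5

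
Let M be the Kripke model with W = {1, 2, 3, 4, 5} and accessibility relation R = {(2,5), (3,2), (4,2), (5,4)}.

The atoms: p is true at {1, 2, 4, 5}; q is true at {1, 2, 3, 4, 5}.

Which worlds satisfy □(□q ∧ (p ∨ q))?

{1, 2, 3, 4, 5}

1: no successors, so □(□q ∧ (p ∨ q)) holds vacuously. ✓
2: successors {5}; □q ∧ (p ∨ q) there: 5:T. ✓
3: successors {2}; □q ∧ (p ∨ q) there: 2:T. ✓
4: successors {2}; □q ∧ (p ∨ q) there: 2:T. ✓
5: successors {4}; □q ∧ (p ∨ q) there: 4:T. ✓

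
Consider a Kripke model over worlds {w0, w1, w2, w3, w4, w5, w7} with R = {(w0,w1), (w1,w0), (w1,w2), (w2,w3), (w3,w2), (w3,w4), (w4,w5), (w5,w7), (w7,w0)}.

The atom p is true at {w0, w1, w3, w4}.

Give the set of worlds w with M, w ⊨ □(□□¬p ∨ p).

w0: successors {w1}; □□¬p ∨ p there: w1:T. ✓
w1: successors {w0, w2}; □□¬p ∨ p there: w0:T, w2:F. ✗
w2: successors {w3}; □□¬p ∨ p there: w3:T. ✓
w3: successors {w2, w4}; □□¬p ∨ p there: w2:F, w4:T. ✗
w4: successors {w5}; □□¬p ∨ p there: w5:F. ✗
w5: successors {w7}; □□¬p ∨ p there: w7:F. ✗
w7: successors {w0}; □□¬p ∨ p there: w0:T. ✓

{w0, w2, w7}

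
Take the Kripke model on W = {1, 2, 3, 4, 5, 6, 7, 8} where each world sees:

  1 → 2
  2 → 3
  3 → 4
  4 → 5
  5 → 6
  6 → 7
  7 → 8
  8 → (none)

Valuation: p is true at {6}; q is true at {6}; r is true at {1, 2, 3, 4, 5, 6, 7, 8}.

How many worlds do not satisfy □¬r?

1: successors {2}; ¬r there: 2:F. ✗
2: successors {3}; ¬r there: 3:F. ✗
3: successors {4}; ¬r there: 4:F. ✗
4: successors {5}; ¬r there: 5:F. ✗
5: successors {6}; ¬r there: 6:F. ✗
6: successors {7}; ¬r there: 7:F. ✗
7: successors {8}; ¬r there: 8:F. ✗
8: no successors, so □¬r holds vacuously. ✓
Satisfying worlds: {8}.
So □¬r fails at the other 7 worlds.

7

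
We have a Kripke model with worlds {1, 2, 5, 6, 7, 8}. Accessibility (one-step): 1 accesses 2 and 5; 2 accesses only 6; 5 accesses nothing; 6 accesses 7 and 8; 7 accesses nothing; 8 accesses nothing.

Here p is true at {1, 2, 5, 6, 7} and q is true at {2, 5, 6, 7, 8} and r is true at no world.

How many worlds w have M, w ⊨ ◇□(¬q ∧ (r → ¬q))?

2

1: successors {2, 5}; □(¬q ∧ (r → ¬q)) there: 2:F, 5:T. ✓
2: successors {6}; □(¬q ∧ (r → ¬q)) there: 6:F. ✗
5: no successors, so ◇□(¬q ∧ (r → ¬q)) fails. ✗
6: successors {7, 8}; □(¬q ∧ (r → ¬q)) there: 7:T, 8:T. ✓
7: no successors, so ◇□(¬q ∧ (r → ¬q)) fails. ✗
8: no successors, so ◇□(¬q ∧ (r → ¬q)) fails. ✗
Satisfying worlds: {1, 6}.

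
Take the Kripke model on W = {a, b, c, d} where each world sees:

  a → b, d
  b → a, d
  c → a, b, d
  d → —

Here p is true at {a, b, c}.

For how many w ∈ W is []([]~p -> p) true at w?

a: successors {b, d}; []~p -> p there: b:T, d:F. ✗
b: successors {a, d}; []~p -> p there: a:T, d:F. ✗
c: successors {a, b, d}; []~p -> p there: a:T, b:T, d:F. ✗
d: no successors, so []([]~p -> p) holds vacuously. ✓
Satisfying worlds: {d}.

1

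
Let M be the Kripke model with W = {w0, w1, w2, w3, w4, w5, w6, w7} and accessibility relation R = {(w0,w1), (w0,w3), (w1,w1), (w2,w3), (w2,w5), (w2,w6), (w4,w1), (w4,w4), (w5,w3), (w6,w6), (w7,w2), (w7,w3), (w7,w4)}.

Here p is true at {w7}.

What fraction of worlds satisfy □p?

w0: successors {w1, w3}; p there: w1:F, w3:F. ✗
w1: successors {w1}; p there: w1:F. ✗
w2: successors {w3, w5, w6}; p there: w3:F, w5:F, w6:F. ✗
w3: no successors, so □p holds vacuously. ✓
w4: successors {w1, w4}; p there: w1:F, w4:F. ✗
w5: successors {w3}; p there: w3:F. ✗
w6: successors {w6}; p there: w6:F. ✗
w7: successors {w2, w3, w4}; p there: w2:F, w3:F, w4:F. ✗
That's 1 of 8 worlds, so 1/8.

1/8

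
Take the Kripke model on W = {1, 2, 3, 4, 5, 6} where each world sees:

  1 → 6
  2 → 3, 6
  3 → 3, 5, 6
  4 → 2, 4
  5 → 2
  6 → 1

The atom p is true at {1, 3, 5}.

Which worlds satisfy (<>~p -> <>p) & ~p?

1: <>~p -> <>p is F, ~p is F. ✗
2: <>~p -> <>p is T, ~p is T. ✓
3: <>~p -> <>p is T, ~p is F. ✗
4: <>~p -> <>p is F, ~p is T. ✗
5: <>~p -> <>p is F, ~p is F. ✗
6: <>~p -> <>p is T, ~p is T. ✓

{2, 6}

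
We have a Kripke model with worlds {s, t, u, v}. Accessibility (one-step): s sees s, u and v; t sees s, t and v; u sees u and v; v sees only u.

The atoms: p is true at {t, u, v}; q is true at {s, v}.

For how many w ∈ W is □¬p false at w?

4

s: successors {s, u, v}; ¬p there: s:T, u:F, v:F. ✗
t: successors {s, t, v}; ¬p there: s:T, t:F, v:F. ✗
u: successors {u, v}; ¬p there: u:F, v:F. ✗
v: successors {u}; ¬p there: u:F. ✗
Satisfying worlds: ∅.
So □¬p fails at the other 4 worlds.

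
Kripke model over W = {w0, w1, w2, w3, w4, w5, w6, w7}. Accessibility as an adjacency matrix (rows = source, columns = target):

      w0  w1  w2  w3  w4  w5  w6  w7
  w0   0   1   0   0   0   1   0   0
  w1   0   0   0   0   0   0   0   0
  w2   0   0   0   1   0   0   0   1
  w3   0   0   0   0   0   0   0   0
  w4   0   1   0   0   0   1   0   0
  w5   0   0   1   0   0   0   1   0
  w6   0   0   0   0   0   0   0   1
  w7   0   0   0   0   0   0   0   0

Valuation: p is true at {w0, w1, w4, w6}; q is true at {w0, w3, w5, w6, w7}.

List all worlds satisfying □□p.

{w1, w2, w3, w6, w7}

w0: successors {w1, w5}; □p there: w1:T, w5:F. ✗
w1: no successors, so □□p holds vacuously. ✓
w2: successors {w3, w7}; □p there: w3:T, w7:T. ✓
w3: no successors, so □□p holds vacuously. ✓
w4: successors {w1, w5}; □p there: w1:T, w5:F. ✗
w5: successors {w2, w6}; □p there: w2:F, w6:F. ✗
w6: successors {w7}; □p there: w7:T. ✓
w7: no successors, so □□p holds vacuously. ✓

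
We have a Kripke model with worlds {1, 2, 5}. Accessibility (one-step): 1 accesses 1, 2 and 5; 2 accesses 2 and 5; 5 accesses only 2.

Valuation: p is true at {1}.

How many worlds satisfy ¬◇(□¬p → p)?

2

1: ◇(□¬p → p) is T. ✗
2: ◇(□¬p → p) is F. ✓
5: ◇(□¬p → p) is F. ✓
Satisfying worlds: {2, 5}.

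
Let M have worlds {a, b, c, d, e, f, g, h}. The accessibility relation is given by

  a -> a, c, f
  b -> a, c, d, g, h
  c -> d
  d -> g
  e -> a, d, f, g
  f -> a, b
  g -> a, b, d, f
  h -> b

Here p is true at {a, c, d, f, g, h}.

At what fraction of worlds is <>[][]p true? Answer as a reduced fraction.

1/2

a: successors {a, c, f}; [][]p there: a:F, c:T, f:T. ✓
b: successors {a, c, d, g, h}; [][]p there: a:F, c:T, d:F, g:F, h:T. ✓
c: successors {d}; [][]p there: d:F. ✗
d: successors {g}; [][]p there: g:F. ✗
e: successors {a, d, f, g}; [][]p there: a:F, d:F, f:T, g:F. ✓
f: successors {a, b}; [][]p there: a:F, b:F. ✗
g: successors {a, b, d, f}; [][]p there: a:F, b:F, d:F, f:T. ✓
h: successors {b}; [][]p there: b:F. ✗
That's 4 of 8 worlds, so 4/8 = 1/2.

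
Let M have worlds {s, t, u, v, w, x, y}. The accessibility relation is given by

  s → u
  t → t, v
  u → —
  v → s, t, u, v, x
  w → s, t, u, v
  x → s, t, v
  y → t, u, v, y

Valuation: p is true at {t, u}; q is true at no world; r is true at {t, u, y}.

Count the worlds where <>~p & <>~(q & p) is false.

s: <>~p is F, <>~(q & p) is T. ✗
t: <>~p is T, <>~(q & p) is T. ✓
u: <>~p is F, <>~(q & p) is F. ✗
v: <>~p is T, <>~(q & p) is T. ✓
w: <>~p is T, <>~(q & p) is T. ✓
x: <>~p is T, <>~(q & p) is T. ✓
y: <>~p is T, <>~(q & p) is T. ✓
Satisfying worlds: {t, v, w, x, y}.
So <>~p & <>~(q & p) fails at the other 2 worlds.

2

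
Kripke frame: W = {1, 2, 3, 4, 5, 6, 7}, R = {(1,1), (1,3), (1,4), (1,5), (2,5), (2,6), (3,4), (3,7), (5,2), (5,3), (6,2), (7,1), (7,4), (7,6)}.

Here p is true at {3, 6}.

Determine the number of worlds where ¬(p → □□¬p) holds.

2

1: p → □□¬p is T. ✗
2: p → □□¬p is T. ✗
3: p → □□¬p is F. ✓
4: p → □□¬p is T. ✗
5: p → □□¬p is T. ✗
6: p → □□¬p is F. ✓
7: p → □□¬p is T. ✗
Satisfying worlds: {3, 6}.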